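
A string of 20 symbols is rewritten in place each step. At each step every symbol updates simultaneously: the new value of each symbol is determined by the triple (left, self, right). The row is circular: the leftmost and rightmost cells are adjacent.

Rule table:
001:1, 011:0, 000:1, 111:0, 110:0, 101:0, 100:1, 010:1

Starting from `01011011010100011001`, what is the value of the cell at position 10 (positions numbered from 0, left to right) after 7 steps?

01000000010111100111
01111111110000011000
10000000001111100111
01111111110000011000  (repeats step 2; period 2)
step 7: 10000000001111100111
position 10 holds 1

1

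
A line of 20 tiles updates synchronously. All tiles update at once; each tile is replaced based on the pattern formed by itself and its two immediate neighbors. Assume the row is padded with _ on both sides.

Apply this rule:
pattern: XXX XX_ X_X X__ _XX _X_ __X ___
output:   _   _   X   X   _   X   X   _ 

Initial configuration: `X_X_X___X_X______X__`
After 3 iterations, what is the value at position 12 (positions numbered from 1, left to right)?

X

iteration 1: XXXXXX_XXXXX____XXX_
iteration 2: ______X_____X__X___X
iteration 3: _____XXX___XXXXXX_XX
position 12 holds X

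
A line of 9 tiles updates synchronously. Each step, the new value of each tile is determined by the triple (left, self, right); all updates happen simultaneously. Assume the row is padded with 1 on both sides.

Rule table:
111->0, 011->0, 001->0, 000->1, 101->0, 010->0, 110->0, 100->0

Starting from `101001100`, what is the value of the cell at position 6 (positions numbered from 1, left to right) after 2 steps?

step 1: 000000000
step 2: 011111110
position 6 holds 1

1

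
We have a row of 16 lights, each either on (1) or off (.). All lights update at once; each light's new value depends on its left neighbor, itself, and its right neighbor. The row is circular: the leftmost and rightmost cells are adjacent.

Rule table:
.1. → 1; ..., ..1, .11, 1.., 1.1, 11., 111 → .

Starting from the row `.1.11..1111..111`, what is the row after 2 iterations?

.1..............

.1..............
.1..............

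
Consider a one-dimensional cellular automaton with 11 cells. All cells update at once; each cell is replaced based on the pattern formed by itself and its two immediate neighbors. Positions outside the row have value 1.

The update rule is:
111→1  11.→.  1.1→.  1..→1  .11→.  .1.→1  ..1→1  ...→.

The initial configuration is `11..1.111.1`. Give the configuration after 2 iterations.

1.111..1...
...1.1111.1

...1.1111.1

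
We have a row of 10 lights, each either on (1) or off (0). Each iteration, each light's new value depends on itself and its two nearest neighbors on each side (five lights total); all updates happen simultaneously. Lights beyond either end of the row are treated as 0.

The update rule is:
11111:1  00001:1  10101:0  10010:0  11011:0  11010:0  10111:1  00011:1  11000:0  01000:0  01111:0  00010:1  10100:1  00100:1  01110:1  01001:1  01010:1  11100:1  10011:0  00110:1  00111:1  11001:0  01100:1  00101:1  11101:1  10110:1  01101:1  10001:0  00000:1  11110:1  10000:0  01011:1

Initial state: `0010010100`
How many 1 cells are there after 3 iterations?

1111011100
1011011100
1111011100
count of 1: 7

7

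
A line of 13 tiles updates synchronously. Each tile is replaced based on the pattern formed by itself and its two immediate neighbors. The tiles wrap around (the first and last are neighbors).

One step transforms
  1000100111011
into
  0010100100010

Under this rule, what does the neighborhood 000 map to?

1

At position 2 the neighborhood is 000; the next row has 1 there.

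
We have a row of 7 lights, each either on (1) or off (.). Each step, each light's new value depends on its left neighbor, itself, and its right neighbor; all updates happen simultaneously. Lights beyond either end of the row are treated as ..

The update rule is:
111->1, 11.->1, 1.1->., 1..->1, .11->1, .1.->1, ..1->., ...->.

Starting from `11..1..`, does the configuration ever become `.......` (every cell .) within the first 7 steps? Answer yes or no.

111.11.
111.111
111.111  (fixed point — unchanged through step 7)
step 7 is 111.111, still not uniform .

no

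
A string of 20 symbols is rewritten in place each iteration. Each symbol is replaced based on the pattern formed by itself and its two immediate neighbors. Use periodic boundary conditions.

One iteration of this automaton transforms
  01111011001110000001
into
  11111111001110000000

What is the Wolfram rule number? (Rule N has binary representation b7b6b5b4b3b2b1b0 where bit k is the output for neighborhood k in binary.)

position 2: 111 → 1  (bit 7 = 1)
position 4: 110 → 1  (bit 6 = 1)
position 0: 101 → 1  (bit 5 = 1)
position 8: 100 → 0  (bit 4 = 0)
position 1: 011 → 1  (bit 3 = 1)
position 19: 010 → 0  (bit 2 = 0)
position 9: 001 → 0  (bit 1 = 0)
position 14: 000 → 0  (bit 0 = 0)
bits b7..b0 = 11101000 = 232

232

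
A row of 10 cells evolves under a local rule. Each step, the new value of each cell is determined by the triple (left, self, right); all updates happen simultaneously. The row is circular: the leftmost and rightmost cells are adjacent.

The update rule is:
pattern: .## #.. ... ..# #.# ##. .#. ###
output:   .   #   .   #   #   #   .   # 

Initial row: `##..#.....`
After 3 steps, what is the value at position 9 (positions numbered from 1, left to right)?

.###.#...#
#.###.#.#.
.#.###.#.#
position 9 holds .

.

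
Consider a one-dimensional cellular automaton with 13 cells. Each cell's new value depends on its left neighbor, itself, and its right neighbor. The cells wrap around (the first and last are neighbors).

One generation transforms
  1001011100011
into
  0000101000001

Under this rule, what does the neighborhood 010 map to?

0

At position 3 the neighborhood is 010; the next row has 0 there.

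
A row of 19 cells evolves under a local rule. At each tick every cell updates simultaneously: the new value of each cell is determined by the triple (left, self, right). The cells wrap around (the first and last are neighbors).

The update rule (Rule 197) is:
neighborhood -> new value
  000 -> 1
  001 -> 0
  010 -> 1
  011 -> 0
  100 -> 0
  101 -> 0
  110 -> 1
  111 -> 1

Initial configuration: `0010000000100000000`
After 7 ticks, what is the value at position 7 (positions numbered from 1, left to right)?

1010111110101111111
1010011110100111111
1010001110100011111
1010100110101001111
1010100010101000111
1010101010101010011
1010101010101010001
position 7 holds 1

1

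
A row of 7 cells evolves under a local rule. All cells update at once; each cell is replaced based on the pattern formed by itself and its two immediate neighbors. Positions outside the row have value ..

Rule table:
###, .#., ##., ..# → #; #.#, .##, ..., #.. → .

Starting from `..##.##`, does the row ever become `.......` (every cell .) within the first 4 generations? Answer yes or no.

.#.#..#
##.#.##
.#.#..#  (repeats generation 1; period 2)
generation 4: ##.#.##
generation 4 is ##.#.##, still not uniform .

no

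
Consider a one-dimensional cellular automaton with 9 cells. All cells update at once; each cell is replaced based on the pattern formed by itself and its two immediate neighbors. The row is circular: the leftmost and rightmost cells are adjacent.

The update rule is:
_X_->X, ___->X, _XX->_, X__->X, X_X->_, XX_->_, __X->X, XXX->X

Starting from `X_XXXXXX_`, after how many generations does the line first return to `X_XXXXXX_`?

generation 1: X__XXXX__
generation 2: XXX_XX_XX
generation 3: XX______X
generation 4: X_XXXXXX_

4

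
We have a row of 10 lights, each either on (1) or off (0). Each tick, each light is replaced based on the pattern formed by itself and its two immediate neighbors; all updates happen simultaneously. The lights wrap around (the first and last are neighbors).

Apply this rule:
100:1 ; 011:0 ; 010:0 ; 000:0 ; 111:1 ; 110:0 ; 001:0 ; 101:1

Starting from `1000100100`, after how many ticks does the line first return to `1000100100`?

0100010010
0010001001
1001000100
0100100010
0010010001
1001001000
0100100100
0010010010
0001001001
1000100100

10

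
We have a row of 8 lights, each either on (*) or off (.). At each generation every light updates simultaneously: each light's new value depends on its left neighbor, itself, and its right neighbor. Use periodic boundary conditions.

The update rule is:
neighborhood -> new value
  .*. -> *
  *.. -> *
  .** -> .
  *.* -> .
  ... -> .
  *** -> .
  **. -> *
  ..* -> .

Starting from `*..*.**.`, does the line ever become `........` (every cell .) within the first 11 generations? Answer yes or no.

no

**.*..*.
.*.**.*.
.*..*.**
.**.*..*
..*.**.*
*.*..*.*
*.**.*..
*..*.**.  (repeats generation 0; period 8)
generation 11: .*..*.**
generation 11 is .*..*.**, still not uniform .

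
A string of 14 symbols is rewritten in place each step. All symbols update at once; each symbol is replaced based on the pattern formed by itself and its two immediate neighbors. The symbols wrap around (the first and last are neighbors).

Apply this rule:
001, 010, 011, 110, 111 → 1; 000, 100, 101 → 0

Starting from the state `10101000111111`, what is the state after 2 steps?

10101011111111

10101001111111
10101011111111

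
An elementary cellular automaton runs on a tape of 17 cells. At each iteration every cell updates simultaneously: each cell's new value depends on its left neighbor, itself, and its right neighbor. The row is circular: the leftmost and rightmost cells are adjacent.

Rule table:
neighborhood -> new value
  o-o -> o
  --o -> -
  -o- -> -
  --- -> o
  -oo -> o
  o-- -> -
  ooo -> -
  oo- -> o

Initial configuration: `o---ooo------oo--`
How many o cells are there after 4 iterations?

6

--o-o-o-oooo-oo--
o--o-o-oo--oooo-o
o---o-ooo--o--ooo
o-o--oo-o-----o--
count of o: 6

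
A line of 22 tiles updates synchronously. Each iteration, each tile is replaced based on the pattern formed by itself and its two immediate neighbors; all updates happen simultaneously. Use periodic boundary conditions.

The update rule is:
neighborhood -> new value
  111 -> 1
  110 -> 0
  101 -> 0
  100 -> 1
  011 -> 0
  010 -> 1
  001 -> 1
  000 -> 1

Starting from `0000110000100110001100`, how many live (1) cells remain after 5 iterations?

1111001111111001110011
1110110111110110101101
1100000011100000100000
0011111101011111111111
1101111001001111111110
count of 1: 16

16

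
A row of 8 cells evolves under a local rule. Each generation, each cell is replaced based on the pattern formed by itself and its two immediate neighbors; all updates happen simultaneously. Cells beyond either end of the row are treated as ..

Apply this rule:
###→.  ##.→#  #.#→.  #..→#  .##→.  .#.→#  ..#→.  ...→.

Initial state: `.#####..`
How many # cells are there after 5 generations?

1

generation 1: .....##.
generation 2: ......##
generation 3: .......#
generation 4: .......#  (fixed point — unchanged through generation 5)
count of #: 1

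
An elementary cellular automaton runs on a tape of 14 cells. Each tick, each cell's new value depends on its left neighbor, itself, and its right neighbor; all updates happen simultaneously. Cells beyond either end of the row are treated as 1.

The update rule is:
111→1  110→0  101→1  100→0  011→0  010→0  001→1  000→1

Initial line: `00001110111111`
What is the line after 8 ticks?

10101010101010

tick 1: 01110101011111
tick 2: 10101010101111
tick 3: 01010101010111
tick 4: 10101010101011
tick 5: 01010101010101
tick 6: 10101010101010
tick 7: 01010101010101  (repeats tick 5; period 2)
tick 8: 10101010101010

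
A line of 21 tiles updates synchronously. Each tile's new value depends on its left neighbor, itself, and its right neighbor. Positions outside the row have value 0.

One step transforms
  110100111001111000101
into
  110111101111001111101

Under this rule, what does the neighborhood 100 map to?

1

At position 4 the neighborhood is 100; the next row has 1 there.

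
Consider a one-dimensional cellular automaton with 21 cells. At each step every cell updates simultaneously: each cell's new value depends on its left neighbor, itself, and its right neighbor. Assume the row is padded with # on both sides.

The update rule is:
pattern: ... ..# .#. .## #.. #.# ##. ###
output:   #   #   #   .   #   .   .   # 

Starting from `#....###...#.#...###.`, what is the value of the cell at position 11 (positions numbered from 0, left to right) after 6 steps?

.####.#.####.####.#..
..##..#..##...##..###
##..#####..###..##.##
#.##.###.##.#.##....#
......#.....#...####.
################.##..
position 11 holds #

#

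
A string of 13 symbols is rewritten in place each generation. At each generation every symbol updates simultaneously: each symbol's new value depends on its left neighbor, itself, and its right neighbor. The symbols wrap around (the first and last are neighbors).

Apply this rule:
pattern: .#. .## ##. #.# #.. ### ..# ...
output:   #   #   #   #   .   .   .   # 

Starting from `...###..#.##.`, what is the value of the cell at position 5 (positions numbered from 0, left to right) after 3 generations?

#

generation 1: ##.#.#..####.
generation 2: ######..#..##
generation 3: .....#..#..#.
position 5 holds #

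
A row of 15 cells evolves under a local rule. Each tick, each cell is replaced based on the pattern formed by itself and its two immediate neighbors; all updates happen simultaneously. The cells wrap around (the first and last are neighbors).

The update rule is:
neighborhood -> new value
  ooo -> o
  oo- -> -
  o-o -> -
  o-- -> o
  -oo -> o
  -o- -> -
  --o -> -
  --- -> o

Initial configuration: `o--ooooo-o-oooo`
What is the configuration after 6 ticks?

--ooooooooo----

-o-oooo----oooo
---ooo-ooo-ooo-
oo-oo--oo--oo-o
o--o-o-o-o-o--o
-o----------o-o
--ooooooooo----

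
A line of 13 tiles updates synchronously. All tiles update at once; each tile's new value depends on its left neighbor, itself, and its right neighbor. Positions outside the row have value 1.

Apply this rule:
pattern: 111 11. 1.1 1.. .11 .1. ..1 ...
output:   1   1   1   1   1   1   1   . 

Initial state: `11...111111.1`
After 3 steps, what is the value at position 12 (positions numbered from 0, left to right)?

1

step 1: 111.111111111
step 2: 1111111111111
step 3: 1111111111111
position 12 holds 1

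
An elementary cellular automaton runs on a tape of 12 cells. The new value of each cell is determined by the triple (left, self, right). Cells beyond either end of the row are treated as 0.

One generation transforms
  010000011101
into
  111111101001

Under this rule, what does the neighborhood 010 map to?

At position 1 the neighborhood is 010; the next row has 1 there.

1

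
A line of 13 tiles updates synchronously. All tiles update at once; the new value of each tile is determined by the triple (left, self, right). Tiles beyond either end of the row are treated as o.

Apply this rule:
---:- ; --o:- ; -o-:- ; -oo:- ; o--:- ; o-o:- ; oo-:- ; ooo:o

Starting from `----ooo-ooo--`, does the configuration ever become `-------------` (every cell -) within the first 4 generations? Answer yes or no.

generation 1: -----o---o---
generation 2: -------------
all cells are - at generation 2

yes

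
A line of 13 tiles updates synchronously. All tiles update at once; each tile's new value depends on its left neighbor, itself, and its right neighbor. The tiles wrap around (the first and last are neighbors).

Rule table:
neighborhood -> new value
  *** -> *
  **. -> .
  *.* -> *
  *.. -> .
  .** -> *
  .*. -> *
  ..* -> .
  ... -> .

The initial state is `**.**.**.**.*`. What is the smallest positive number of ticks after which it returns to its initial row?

*.**.**.**.**
.**.**.**.***
**.**.**.***.
*.**.**.***.*
.**.**.***.**
**.**.***.**.
*.**.***.**.*
.**.***.**.**
**.***.**.**.
*.***.**.**.*
.***.**.**.**
***.**.**.**.
**.**.**.**.*

13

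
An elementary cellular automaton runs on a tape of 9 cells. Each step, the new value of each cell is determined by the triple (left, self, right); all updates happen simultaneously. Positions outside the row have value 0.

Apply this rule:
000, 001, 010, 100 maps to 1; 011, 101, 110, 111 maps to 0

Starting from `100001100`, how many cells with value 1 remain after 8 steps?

111110011
000001100
111110011  (repeats step 1; period 2)
step 8: 000001100
count of 1: 2

2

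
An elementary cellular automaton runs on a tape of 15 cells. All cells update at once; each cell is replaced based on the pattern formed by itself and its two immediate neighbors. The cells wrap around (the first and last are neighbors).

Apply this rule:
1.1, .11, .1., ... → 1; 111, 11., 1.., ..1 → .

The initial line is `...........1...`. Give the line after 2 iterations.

1111111111.1.11
..........1111.

..........1111.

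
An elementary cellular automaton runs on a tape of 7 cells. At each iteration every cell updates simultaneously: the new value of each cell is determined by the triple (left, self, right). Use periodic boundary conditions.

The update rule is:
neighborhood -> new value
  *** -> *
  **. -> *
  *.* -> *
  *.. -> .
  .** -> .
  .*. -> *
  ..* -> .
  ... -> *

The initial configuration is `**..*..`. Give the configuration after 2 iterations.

.*..*.*

.*..*..
.*..*.*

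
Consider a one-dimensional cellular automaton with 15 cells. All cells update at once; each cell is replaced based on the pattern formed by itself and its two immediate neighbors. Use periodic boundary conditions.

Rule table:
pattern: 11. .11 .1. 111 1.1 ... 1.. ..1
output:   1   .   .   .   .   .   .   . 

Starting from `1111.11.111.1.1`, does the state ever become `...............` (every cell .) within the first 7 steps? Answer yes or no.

...1..1...1....
...............
all cells are . at step 2

yes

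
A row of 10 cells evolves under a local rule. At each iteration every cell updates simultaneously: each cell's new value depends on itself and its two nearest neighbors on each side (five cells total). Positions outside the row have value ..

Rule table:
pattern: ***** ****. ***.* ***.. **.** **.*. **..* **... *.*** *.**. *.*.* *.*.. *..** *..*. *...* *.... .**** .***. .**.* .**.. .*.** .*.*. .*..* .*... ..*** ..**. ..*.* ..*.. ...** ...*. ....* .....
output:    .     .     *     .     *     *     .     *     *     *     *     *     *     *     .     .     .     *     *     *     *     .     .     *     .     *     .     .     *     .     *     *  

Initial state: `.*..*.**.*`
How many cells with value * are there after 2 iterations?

...*.*****
**..**....
count of *: 4

4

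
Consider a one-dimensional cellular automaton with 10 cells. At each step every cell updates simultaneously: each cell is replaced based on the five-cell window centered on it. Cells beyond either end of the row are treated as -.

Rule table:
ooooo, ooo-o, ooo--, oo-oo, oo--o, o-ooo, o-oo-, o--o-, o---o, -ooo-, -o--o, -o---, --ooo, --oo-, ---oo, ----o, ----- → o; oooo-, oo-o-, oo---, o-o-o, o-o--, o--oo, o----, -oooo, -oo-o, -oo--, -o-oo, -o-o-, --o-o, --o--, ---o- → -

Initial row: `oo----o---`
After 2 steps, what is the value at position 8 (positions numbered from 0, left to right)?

o---o--o-o
-oo--oo---
position 8 holds -

-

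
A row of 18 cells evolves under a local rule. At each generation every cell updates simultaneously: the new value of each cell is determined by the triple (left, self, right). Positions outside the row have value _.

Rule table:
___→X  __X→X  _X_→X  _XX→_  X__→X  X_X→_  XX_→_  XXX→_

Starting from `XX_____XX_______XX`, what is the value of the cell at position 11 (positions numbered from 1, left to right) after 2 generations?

_

generation 1: __XXXXX__XXXXXXX__
generation 2: XX_____XX_______XX
position 11 holds _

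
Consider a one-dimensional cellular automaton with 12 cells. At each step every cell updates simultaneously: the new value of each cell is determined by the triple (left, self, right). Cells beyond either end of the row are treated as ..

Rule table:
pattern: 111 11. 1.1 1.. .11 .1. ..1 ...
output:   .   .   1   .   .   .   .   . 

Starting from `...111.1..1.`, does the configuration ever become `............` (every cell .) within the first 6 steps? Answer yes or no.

yes

......1.....
............
all cells are . at step 2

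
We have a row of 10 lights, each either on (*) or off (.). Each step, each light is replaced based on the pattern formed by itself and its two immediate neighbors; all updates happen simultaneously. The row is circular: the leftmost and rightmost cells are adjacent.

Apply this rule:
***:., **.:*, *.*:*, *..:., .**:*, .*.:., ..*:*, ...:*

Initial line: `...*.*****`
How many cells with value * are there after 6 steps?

7

.**.**...*
******.**.
*....*****
*.****....
.**..*.***
***.*.**.*
count of *: 7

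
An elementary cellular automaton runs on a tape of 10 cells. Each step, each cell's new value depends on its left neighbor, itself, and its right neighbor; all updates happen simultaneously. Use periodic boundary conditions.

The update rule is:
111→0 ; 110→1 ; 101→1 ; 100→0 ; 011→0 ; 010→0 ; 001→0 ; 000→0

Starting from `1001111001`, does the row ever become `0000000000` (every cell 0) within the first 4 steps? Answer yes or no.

yes

1000001000
0000000000
all cells are 0 at step 2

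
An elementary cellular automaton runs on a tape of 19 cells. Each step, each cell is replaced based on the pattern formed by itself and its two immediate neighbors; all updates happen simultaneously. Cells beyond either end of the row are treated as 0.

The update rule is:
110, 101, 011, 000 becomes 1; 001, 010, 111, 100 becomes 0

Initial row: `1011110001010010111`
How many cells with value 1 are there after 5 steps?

0110010100100001101
0110001000001101110
0110100011101111010
0111001010111001100
0101000101101001101
count of 1: 9

9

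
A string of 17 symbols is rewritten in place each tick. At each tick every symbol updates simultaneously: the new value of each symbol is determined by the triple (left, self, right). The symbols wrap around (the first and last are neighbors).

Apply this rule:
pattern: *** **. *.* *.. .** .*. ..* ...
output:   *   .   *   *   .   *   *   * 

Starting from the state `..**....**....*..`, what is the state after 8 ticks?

**..****..*******
*.**.**.**.******
.*..*..*..*.*****
************.***.
.**********.*.*.*
*.********.******
.*.******.*.*****
***.****.***.***.

***.****.***.***.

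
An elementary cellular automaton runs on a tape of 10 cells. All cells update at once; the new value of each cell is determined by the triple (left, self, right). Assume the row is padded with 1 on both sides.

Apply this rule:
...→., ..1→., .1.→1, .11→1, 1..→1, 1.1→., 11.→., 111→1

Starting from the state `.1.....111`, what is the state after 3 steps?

.11....111
.1.1...111
.1.11..111

.1.11..111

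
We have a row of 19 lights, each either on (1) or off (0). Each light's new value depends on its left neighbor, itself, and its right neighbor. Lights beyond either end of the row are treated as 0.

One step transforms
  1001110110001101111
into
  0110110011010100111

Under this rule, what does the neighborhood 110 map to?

At position 5 the neighborhood is 110; the next row has 1 there.

1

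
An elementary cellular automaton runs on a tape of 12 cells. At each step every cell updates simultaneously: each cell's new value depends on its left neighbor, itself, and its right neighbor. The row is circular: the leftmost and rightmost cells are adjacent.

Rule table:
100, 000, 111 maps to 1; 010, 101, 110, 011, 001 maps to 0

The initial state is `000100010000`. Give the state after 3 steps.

step 1: 110011001111
step 2: 101000100111
step 3: 000110010011

000110010011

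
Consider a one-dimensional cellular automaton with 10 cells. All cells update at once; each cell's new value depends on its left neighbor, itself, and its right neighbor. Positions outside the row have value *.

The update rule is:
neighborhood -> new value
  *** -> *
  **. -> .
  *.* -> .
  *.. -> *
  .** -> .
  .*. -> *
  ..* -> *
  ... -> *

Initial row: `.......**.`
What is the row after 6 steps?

step 1: *******...
step 2: ******.***
step 3: *****...**
step 4: ****.***.*
step 5: ***...*...
step 6: **.*******

**.*******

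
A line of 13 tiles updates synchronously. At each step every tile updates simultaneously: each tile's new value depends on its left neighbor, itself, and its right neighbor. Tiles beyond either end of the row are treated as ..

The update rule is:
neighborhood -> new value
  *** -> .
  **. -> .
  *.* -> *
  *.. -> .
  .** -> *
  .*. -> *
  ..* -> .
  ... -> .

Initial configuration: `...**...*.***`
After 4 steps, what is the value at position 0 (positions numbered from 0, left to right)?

.

...*....***..
...*....*....
...*....*....  (fixed point — unchanged through step 4)
position 0 holds .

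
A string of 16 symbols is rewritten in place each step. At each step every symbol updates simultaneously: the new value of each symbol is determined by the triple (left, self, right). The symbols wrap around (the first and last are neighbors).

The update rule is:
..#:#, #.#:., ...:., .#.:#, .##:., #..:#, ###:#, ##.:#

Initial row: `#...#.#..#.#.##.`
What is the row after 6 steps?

##.##.####.#..#.
.#..#..###.####.
#######.##..####
#######..###.###
#########.##..##
#########..###.#

#########..###.#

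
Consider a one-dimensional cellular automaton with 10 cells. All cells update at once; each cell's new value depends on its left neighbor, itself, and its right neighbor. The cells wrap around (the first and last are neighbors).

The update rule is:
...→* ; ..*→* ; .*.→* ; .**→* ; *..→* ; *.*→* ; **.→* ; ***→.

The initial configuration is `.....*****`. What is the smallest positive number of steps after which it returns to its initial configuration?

step 1: ******...*
step 2: .....*****

2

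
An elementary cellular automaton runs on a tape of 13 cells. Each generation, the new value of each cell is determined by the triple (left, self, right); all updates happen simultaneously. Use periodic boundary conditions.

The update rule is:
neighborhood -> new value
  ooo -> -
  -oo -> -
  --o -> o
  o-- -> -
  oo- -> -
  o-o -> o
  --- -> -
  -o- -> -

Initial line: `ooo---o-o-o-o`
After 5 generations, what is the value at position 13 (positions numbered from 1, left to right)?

generation 1: -----o-o-o-o-
generation 2: ----o-o-o-o--
generation 3: ---o-o-o-o---
generation 4: --o-o-o-o----
generation 5: -o-o-o-o-----
position 13 holds -

-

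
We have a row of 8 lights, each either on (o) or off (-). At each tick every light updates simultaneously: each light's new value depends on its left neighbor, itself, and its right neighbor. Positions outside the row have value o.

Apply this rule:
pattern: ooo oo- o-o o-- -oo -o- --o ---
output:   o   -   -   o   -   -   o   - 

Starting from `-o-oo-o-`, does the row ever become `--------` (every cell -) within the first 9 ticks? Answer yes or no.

yes

tick 1: --------
all cells are - at tick 1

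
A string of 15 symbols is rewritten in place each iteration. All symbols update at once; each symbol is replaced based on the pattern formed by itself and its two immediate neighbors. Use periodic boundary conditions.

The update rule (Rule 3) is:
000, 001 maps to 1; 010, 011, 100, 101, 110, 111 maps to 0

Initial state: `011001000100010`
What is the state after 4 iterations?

100110010001000

iteration 1: 100010011001100
iteration 2: 001100100010001
iteration 3: 010001001100110
iteration 4: 100110010001000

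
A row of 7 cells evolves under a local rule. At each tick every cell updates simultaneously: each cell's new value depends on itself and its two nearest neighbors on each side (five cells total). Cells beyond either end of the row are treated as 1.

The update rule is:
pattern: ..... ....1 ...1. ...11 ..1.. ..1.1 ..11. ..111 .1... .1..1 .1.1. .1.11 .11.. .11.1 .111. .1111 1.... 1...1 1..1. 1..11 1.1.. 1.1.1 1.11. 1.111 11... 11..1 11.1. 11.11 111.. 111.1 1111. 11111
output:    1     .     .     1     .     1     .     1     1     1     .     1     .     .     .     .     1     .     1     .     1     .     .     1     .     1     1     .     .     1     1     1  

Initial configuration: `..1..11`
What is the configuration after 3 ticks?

11.1.1.
111...1
11...11

11...11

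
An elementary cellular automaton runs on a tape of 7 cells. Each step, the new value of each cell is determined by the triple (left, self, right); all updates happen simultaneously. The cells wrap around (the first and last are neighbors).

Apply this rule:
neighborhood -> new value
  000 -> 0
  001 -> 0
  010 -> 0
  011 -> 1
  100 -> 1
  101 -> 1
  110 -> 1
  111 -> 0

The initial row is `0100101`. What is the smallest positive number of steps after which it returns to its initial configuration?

7

1010010
0101001
1010100
0101010
0010101
1001010
0100101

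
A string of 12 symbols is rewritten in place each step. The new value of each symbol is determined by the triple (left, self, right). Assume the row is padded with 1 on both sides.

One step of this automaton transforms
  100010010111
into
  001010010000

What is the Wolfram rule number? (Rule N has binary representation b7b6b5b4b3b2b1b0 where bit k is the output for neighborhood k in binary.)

5

position 10: 111 → 0  (bit 7 = 0)
position 0: 110 → 0  (bit 6 = 0)
position 8: 101 → 0  (bit 5 = 0)
position 1: 100 → 0  (bit 4 = 0)
position 9: 011 → 0  (bit 3 = 0)
position 4: 010 → 1  (bit 2 = 1)
position 3: 001 → 0  (bit 1 = 0)
position 2: 000 → 1  (bit 0 = 1)
bits b7..b0 = 00000101 = 5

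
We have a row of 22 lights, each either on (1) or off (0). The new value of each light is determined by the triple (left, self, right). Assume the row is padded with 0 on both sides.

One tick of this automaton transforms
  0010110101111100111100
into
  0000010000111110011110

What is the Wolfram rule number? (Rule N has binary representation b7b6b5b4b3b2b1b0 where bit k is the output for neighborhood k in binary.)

position 10: 111 → 1  (bit 7 = 1)
position 5: 110 → 1  (bit 6 = 1)
position 3: 101 → 0  (bit 5 = 0)
position 14: 100 → 1  (bit 4 = 1)
position 4: 011 → 0  (bit 3 = 0)
position 2: 010 → 0  (bit 2 = 0)
position 1: 001 → 0  (bit 1 = 0)
position 0: 000 → 0  (bit 0 = 0)
bits b7..b0 = 11010000 = 208

208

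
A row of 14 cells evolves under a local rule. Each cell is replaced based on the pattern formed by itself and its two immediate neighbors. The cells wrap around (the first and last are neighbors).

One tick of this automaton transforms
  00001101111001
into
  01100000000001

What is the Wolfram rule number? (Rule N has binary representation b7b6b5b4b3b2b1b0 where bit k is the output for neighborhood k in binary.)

position 8: 111 → 0  (bit 7 = 0)
position 5: 110 → 0  (bit 6 = 0)
position 6: 101 → 0  (bit 5 = 0)
position 0: 100 → 0  (bit 4 = 0)
position 4: 011 → 0  (bit 3 = 0)
position 13: 010 → 1  (bit 2 = 1)
position 3: 001 → 0  (bit 1 = 0)
position 1: 000 → 1  (bit 0 = 1)
bits b7..b0 = 00000101 = 5

5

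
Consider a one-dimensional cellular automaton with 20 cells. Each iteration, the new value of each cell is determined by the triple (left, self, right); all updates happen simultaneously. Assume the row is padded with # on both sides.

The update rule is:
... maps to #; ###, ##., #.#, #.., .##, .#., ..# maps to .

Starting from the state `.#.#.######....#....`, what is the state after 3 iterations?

............##...##.

............##...##.
.##########....#....
............##...##.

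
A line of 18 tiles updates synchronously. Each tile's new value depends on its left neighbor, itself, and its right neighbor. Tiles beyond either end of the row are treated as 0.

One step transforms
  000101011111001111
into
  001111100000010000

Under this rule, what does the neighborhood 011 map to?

0

At position 7 the neighborhood is 011; the next row has 0 there.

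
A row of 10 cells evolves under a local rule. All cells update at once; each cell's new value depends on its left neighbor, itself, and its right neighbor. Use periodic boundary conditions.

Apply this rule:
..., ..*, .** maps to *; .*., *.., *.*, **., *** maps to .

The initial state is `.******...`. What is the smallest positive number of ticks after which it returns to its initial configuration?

tick 1: **......**
tick 2: ...******.
tick 3: ****......
tick 4: *....*****
tick 5: ..****....
tick 6: ***....***
tick 7: ....****..
tick 8: *****....*
tick 9: ......****
tick 10: .******...

10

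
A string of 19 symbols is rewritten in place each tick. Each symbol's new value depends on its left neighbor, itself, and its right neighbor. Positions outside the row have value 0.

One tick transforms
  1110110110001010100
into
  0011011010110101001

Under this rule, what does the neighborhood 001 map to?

At position 11 the neighborhood is 001; the next row has 1 there.

1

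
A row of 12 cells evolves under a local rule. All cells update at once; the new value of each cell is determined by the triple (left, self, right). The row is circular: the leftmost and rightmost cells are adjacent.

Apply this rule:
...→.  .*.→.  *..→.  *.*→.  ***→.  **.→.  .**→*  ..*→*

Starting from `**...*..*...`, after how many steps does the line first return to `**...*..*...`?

*...*..*...*
...*..*...**
..*..*...**.
.*..*...**..
*..*...**...
..*...**...*
.*...**...*.
*...**...*..
...**...*..*
..**...*..*.
.**...*..*..
**...*..*...

12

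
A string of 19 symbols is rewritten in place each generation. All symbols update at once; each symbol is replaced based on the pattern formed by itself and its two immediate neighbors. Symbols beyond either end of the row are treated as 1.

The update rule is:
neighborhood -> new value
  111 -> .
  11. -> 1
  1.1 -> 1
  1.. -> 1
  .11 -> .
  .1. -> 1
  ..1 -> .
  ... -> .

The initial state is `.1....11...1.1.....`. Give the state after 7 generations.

11.11..11....11....

111....11..1111....
..11....11....11...
1..11....11....11..
11..11....11....11.
.11..11....11....11
1.11..11....11.....
11.11..11....11....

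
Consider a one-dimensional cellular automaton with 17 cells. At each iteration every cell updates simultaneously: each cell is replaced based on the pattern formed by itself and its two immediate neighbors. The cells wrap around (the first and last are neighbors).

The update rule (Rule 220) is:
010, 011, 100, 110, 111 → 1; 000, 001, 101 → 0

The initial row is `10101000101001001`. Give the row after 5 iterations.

10101110101101101

10101100101101101
10101110101101101
10101110101101101  (fixed point — unchanged through iteration 5)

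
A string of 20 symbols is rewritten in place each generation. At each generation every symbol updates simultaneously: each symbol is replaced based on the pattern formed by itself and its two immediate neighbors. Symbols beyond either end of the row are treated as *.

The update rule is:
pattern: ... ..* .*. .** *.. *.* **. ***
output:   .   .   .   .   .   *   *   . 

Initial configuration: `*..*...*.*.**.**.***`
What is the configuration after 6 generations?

*.......*.*.**.**...
*........*.*.**.*...
*.........*.*.**....
*..........*.*.*....
*...........*.*.....
*............*......

*............*......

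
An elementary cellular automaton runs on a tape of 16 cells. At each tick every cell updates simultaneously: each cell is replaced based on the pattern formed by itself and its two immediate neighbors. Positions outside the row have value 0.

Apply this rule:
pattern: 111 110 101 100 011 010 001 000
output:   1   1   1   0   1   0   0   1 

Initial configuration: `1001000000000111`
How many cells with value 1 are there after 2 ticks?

0000011111110111
1111011111111111
count of 1: 15

15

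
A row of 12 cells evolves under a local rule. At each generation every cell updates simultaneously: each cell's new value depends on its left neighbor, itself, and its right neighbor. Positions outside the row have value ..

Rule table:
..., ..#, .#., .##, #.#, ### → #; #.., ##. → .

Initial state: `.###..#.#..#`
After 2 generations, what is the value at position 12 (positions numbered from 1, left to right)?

generation 1: ###..####.##
generation 2: ##..####.##.
position 12 holds .

.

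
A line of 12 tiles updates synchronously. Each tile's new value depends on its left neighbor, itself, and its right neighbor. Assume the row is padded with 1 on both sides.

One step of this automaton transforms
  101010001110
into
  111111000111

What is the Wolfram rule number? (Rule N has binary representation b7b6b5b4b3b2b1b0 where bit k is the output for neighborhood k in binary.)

244

position 9: 111 → 1  (bit 7 = 1)
position 0: 110 → 1  (bit 6 = 1)
position 1: 101 → 1  (bit 5 = 1)
position 5: 100 → 1  (bit 4 = 1)
position 8: 011 → 0  (bit 3 = 0)
position 2: 010 → 1  (bit 2 = 1)
position 7: 001 → 0  (bit 1 = 0)
position 6: 000 → 0  (bit 0 = 0)
bits b7..b0 = 11110100 = 244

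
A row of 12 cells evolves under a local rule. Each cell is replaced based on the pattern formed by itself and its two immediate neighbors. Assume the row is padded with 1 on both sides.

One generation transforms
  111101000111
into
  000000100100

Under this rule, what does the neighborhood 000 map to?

At position 7 the neighborhood is 000; the next row has 0 there.

0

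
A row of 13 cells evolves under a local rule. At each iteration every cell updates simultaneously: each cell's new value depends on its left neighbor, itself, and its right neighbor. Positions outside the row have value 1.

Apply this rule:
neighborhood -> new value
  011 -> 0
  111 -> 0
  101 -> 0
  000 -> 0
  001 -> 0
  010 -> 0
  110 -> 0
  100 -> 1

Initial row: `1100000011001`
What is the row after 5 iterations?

iteration 1: 0010000000100
iteration 2: 1001000000010
iteration 3: 0100100000000
iteration 4: 0010010000000
iteration 5: 1001001000000

1001001000000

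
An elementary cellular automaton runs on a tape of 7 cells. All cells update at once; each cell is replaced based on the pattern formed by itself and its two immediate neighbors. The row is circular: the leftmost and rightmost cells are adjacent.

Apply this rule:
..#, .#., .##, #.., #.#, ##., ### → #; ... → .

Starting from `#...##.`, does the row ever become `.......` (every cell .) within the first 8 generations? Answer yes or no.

no

generation 1: ##.####
generation 2: #######
generation 3: #######  (fixed point — unchanged through generation 8)
generation 8 is #######, still not uniform .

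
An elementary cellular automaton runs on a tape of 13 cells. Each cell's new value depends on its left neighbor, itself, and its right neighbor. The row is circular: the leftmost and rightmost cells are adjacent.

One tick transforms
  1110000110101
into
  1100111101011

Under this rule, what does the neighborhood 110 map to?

At position 2 the neighborhood is 110; the next row has 0 there.

0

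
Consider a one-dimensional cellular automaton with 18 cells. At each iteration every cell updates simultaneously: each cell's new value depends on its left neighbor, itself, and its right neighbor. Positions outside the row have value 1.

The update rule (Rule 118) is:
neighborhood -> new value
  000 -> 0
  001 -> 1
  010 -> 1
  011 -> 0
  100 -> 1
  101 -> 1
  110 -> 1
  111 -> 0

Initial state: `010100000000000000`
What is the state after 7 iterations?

111110110111111011

iteration 1: 111110000000000001
iteration 2: 000011000000000010
iteration 3: 100101100000000111
iteration 4: 111110110000001000
iteration 5: 000011011000011101
iteration 6: 100101101100100110
iteration 7: 111110110111111011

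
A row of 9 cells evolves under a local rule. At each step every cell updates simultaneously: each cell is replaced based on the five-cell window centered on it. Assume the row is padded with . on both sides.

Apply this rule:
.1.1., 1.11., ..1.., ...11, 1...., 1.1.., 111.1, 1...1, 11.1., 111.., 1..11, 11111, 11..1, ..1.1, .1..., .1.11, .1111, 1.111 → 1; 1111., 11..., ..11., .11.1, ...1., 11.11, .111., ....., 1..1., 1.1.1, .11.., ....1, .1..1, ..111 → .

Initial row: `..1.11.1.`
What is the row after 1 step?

..111.111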